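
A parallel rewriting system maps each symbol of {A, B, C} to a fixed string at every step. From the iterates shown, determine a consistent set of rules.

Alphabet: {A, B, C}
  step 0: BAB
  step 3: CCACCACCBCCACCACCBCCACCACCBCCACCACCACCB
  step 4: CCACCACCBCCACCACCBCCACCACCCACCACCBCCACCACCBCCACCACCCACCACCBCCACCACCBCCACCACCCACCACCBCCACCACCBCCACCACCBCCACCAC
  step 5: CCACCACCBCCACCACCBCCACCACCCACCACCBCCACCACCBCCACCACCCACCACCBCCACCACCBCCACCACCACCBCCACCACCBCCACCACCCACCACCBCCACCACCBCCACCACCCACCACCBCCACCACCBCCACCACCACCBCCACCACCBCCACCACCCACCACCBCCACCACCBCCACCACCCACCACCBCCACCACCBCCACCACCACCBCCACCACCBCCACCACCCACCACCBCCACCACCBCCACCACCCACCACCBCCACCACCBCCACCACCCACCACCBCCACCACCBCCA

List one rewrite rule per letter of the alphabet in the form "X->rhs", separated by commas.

A->CCB, B->C, C->CCA

  step 4 ⇒ step 5: CCACCACCBCCACCACCBCCACCACCCACCACCBCCACCACCBCCACCACCCACCACCBCCACCACCBCCACCACCCACCACCBCCACCACCBCCACCACCBCCACCAC ⇒ CCA·CCA·CCB·CCA·CCA·CCB·CCA·CCA·C·CCA·CCA·CCB·CCA·CCA·CCB·CCA·CCA·C·CCA·CCA·CCB·CCA·CCA·CCB·CCA·CCA·CCA·CCB·CCA·CCA·CCB·CCA·CCA·C·CCA·CCA·CCB·CCA·CCA·CCB·CCA·CCA·C·CCA·CCA·CCB·CCA·CCA·CCB·CCA·CCA·CCA·CCB·CCA·CCA·CCB·CCA·CCA·C·CCA·CCA·CCB·CCA·CCA·CCB·CCA·CCA·C·CCA·CCA·CCB·CCA·CCA·CCB·CCA·CCA·CCA·CCB·CCA·CCA·CCB·CCA·CCA·C·CCA·CCA·CCB·CCA·CCA·CCB·CCA·CCA·C·CCA·CCA·CCB·CCA·CCA·CCB·CCA·CCA·C·CCA·CCA·CCB·CCA·CCA·CCB·CCA
    A ↦ CCB
    B ↦ C
    C ↦ CCA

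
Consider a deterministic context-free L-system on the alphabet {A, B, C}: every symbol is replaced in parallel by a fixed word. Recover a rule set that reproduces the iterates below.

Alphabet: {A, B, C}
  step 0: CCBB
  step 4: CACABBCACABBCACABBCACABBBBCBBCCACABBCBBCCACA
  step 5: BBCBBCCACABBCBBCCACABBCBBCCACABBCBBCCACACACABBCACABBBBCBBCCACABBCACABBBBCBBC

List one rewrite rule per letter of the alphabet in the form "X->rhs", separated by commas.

A->C, B->CA, C->BB

  step 4 ⇒ step 5: CACABBCACABBCACABBCACABBBBCBBCCACABBCBBCCACA ⇒ BB·C·BB·C·CA·CA·BB·C·BB·C·CA·CA·BB·C·BB·C·CA·CA·BB·C·BB·C·CA·CA·CA·CA·BB·CA·CA·BB·BB·C·BB·C·CA·CA·BB·CA·CA·BB·BB·C·BB·C
    A ↦ C
    B ↦ CA
    C ↦ BB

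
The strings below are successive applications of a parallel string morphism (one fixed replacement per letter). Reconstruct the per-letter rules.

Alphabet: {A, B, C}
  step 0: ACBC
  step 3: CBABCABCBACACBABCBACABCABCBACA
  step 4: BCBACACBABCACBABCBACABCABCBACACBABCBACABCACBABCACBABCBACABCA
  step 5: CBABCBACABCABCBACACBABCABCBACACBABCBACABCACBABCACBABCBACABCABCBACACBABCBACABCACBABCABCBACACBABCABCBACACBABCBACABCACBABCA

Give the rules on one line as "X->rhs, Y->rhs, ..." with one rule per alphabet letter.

A->CA, B->CBA, C->B

  step 4 ⇒ step 5: BCBACACBABCACBABCBACABCABCBACACBABCBACABCACBABCACBABCBACABCA ⇒ CBA·B·CBA·CA·B·CA·B·CBA·CA·CBA·B·CA·B·CBA·CA·CBA·B·CBA·CA·B·CA·CBA·B·CA·CBA·B·CBA·CA·B·CA·B·CBA·CA·CBA·B·CBA·CA·B·CA·CBA·B·CA·B·CBA·CA·CBA·B·CA·B·CBA·CA·CBA·B·CBA·CA·B·CA·CBA·B·CA
    A ↦ CA
    B ↦ CBA
    C ↦ B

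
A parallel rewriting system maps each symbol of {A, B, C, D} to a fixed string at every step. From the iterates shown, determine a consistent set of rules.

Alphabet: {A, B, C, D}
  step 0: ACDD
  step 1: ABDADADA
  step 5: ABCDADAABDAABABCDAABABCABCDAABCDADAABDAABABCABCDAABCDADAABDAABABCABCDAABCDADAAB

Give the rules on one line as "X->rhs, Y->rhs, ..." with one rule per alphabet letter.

A->AB, B->C, C->DA, D->DA

  step 0 ⇒ step 1: ACDD ⇒ AB·DA·DA·DA
    A ↦ AB
    C ↦ DA
    D ↦ DA
    B ↦ C  (constrained at step 1)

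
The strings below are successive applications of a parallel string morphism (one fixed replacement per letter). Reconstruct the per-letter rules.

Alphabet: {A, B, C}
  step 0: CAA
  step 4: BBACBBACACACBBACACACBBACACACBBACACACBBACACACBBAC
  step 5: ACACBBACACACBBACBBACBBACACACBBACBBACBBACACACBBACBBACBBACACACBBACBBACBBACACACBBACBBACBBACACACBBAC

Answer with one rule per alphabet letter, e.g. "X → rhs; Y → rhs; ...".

A->BB, B->AC, C->AC

  step 4 ⇒ step 5: BBACBBACACACBBACACACBBACACACBBACACACBBACACACBBAC ⇒ AC·AC·BB·AC·AC·AC·BB·AC·BB·AC·BB·AC·AC·AC·BB·AC·BB·AC·BB·AC·AC·AC·BB·AC·BB·AC·BB·AC·AC·AC·BB·AC·BB·AC·BB·AC·AC·AC·BB·AC·BB·AC·BB·AC·AC·AC·BB·AC
    A ↦ BB
    B ↦ AC
    C ↦ AC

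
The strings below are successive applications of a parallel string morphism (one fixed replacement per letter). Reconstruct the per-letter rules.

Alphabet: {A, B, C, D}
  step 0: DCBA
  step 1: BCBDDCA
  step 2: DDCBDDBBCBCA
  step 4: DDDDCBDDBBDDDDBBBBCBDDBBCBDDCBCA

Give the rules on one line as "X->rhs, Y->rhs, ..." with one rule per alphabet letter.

  step 1 ⇒ step 2: BCBDDCA ⇒ DD·CB·DD·B·B·CB·CA
    A ↦ CA
    B ↦ DD
    C ↦ CB
    D ↦ B

A->CA, B->DD, C->CB, D->B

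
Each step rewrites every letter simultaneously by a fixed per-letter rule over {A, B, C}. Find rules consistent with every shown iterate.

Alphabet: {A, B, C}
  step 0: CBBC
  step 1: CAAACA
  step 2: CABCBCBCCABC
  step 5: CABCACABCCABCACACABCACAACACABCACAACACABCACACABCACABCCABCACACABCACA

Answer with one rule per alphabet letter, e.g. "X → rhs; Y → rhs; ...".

  step 1 ⇒ step 2: CAAACA ⇒ CA·BC·BC·BC·CA·BC
    A ↦ BC
    C ↦ CA
  step 0 ⇒ step 1: CBBC ⇒ CA·A·A·CA
    B ↦ A

A->BC, B->A, C->CA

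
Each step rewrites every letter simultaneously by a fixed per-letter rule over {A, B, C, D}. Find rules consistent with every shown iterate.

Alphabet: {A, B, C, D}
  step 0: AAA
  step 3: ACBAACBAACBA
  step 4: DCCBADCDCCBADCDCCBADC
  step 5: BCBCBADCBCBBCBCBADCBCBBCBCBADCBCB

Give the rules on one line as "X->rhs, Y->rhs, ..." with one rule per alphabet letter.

A->DC, B->A, C->CB, D->B

  step 4 ⇒ step 5: DCCBADCDCCBADCDCCBADC ⇒ B·CB·CB·A·DC·B·CB·B·CB·CB·A·DC·B·CB·B·CB·CB·A·DC·B·CB
    A ↦ DC
    B ↦ A
    C ↦ CB
    D ↦ B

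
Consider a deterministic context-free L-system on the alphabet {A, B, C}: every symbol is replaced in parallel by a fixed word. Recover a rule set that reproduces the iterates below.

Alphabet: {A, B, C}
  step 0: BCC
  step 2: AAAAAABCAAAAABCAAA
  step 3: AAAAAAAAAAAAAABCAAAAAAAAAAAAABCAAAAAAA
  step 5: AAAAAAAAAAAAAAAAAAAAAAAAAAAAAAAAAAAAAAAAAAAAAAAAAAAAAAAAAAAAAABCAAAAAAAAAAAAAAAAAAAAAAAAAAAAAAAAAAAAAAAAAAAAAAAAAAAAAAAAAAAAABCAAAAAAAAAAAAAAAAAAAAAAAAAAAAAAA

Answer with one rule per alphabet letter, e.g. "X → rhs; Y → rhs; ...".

  step 2 ⇒ step 3: AAAAAABCAAAAABCAAA ⇒ AA·AA·AA·AA·AA·AA·AA·BCA·AA·AA·AA·AA·AA·AA·BCA·AA·AA·AA
    A ↦ AA
    B ↦ AA
    C ↦ BCA

A->AA, B->AA, C->BCA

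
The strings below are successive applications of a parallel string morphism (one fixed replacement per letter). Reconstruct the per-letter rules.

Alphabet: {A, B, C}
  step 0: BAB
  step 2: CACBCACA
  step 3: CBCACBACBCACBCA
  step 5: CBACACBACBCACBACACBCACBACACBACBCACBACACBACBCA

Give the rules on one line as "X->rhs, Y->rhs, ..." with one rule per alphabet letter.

  step 2 ⇒ step 3: CACBCACA ⇒ CB·CA·CB·A·CB·CA·CB·CA
    A ↦ CA
    B ↦ A
    C ↦ CB

A->CA, B->A, C->CB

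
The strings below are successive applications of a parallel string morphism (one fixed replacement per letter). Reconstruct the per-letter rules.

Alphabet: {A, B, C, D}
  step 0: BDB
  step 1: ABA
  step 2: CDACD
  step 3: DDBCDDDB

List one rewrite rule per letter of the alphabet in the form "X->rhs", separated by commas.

  step 2 ⇒ step 3: CDACD ⇒ DD·B·CD·DD·B
    A ↦ CD
    C ↦ DD
    D ↦ B
  step 0 ⇒ step 1: BDB ⇒ A·B·A
    B ↦ A

A->CD, B->A, C->DD, D->B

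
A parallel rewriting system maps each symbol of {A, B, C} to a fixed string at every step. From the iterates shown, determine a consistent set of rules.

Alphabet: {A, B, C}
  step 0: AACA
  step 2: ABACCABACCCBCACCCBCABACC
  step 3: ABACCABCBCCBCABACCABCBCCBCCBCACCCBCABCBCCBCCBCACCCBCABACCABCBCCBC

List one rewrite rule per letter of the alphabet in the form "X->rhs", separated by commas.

  step 2 ⇒ step 3: ABACCABACCCBCACCCBCABACC ⇒ AB·ACC·AB·CBC·CBC·AB·ACC·AB·CBC·CBC·CBC·ACC·CBC·AB·CBC·CBC·CBC·ACC·CBC·AB·ACC·AB·CBC·CBC
    A ↦ AB
    B ↦ ACC
    C ↦ CBC

A->AB, B->ACC, C->CBC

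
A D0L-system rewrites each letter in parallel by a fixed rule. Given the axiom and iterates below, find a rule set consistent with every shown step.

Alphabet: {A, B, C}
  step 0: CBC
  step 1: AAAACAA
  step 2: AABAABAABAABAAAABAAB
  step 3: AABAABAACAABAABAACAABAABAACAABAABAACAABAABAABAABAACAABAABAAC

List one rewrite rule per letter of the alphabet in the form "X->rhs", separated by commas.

  step 2 ⇒ step 3: AABAABAABAABAAAABAAB ⇒ AAB·AAB·AAC·AAB·AAB·AAC·AAB·AAB·AAC·AAB·AAB·AAC·AAB·AAB·AAB·AAB·AAC·AAB·AAB·AAC
    A ↦ AAB
    B ↦ AAC
  step 0 ⇒ step 1: CBC ⇒ AA·AAC·AA
    C ↦ AA

A->AAB, B->AAC, C->AA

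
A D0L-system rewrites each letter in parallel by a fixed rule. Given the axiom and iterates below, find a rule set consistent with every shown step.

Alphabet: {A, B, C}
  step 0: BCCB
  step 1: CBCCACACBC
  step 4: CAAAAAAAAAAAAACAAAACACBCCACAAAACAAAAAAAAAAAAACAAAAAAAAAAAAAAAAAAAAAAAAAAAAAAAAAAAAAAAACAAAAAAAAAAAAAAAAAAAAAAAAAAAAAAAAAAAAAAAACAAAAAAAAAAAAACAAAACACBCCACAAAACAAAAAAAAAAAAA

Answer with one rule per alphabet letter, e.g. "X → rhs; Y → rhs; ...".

A->AAA, B->CBC, C->CA

  step 0 ⇒ step 1: BCCB ⇒ CBC·CA·CA·CBC
    B ↦ CBC
    C ↦ CA
    A ↦ AAA  (constrained at step 1)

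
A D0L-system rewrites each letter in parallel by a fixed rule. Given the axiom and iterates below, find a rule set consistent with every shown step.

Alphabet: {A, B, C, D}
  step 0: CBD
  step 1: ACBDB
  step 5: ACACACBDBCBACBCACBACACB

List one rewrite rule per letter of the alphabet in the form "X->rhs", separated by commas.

  step 0 ⇒ step 1: CBD ⇒ A·CB·DB
    B ↦ CB
    C ↦ A
    D ↦ DB
    A ↦ C  (constrained at step 1)

A->C, B->CB, C->A, D->DB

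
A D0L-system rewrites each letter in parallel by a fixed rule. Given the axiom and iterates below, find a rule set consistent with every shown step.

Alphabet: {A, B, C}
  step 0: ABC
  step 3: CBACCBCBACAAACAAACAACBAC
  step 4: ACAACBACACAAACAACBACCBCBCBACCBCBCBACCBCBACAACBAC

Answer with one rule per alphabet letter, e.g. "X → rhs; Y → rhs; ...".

A->CB, B->AA, C->AC

  step 3 ⇒ step 4: CBACCBCBACAAACAAACAACBAC ⇒ AC·AA·CB·AC·AC·AA·AC·AA·CB·AC·CB·CB·CB·AC·CB·CB·CB·AC·CB·CB·AC·AA·CB·AC
    A ↦ CB
    B ↦ AA
    C ↦ AC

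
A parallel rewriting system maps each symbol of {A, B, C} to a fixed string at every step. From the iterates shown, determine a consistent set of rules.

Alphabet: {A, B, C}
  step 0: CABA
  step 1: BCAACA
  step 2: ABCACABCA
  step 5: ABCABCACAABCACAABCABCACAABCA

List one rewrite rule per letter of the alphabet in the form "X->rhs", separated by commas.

  step 1 ⇒ step 2: BCAACA ⇒ A·B·CA·CA·B·CA
    A ↦ CA
    B ↦ A
    C ↦ B

A->CA, B->A, C->B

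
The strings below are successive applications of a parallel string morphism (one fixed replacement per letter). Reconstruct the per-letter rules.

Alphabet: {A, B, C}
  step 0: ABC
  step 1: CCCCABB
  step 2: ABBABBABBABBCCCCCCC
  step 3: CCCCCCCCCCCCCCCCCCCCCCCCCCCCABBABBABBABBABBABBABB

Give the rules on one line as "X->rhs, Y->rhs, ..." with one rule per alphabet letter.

A->C, B->CCC, C->ABB

  step 2 ⇒ step 3: ABBABBABBABBCCCCCCC ⇒ C·CCC·CCC·C·CCC·CCC·C·CCC·CCC·C·CCC·CCC·ABB·ABB·ABB·ABB·ABB·ABB·ABB
    A ↦ C
    B ↦ CCC
    C ↦ ABB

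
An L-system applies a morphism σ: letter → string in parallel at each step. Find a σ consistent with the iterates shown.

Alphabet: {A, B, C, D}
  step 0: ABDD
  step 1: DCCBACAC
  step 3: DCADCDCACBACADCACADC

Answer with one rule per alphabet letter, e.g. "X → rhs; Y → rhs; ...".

  step 0 ⇒ step 1: ABDD ⇒ DC·CB·AC·AC
    A ↦ DC
    B ↦ CB
    D ↦ AC
    C ↦ A  (constrained at step 1)

A->DC, B->CB, C->A, D->AC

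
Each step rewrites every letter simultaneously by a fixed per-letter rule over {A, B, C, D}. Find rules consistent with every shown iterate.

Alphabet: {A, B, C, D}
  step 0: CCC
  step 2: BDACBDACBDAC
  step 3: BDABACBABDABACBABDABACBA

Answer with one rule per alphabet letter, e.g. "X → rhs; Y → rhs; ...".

  step 2 ⇒ step 3: BDACBDACBDAC ⇒ BD·AB·AC·BA·BD·AB·AC·BA·BD·AB·AC·BA
    A ↦ AC
    B ↦ BD
    C ↦ BA
    D ↦ AB

A->AC, B->BD, C->BA, D->AB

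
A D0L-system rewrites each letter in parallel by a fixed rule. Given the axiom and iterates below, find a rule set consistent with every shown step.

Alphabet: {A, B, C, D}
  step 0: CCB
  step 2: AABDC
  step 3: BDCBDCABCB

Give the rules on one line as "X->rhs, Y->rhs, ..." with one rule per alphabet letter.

A->BDC, B->A, C->B, D->BC

  step 2 ⇒ step 3: AABDC ⇒ BDC·BDC·A·BC·B
    A ↦ BDC
    B ↦ A
    C ↦ B
    D ↦ BC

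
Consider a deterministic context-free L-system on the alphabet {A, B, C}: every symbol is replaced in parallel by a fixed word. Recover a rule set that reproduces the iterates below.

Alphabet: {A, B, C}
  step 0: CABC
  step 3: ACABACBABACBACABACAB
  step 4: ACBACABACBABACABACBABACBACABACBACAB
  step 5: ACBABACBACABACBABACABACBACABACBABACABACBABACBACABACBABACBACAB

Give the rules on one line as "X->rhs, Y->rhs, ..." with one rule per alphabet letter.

A->AC, B->AB, C->B

  step 4 ⇒ step 5: ACBACABACBABACABACBABACBACABACBACAB ⇒ AC·B·AB·AC·B·AC·AB·AC·B·AB·AC·AB·AC·B·AC·AB·AC·B·AB·AC·AB·AC·B·AB·AC·B·AC·AB·AC·B·AB·AC·B·AC·AB
    A ↦ AC
    B ↦ AB
    C ↦ B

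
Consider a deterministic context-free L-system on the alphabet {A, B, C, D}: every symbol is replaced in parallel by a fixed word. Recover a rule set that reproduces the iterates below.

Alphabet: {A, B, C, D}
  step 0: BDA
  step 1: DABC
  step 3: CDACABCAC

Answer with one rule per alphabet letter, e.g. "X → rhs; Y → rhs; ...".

A->C, B->D, C->AC, D->AB

  step 0 ⇒ step 1: BDA ⇒ D·AB·C
    A ↦ C
    B ↦ D
    D ↦ AB
    C ↦ AC  (constrained at step 1)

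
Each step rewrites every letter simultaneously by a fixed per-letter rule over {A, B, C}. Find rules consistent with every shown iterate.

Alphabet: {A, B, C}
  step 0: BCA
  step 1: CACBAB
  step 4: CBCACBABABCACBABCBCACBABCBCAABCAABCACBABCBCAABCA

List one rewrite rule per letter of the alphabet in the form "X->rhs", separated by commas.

  step 0 ⇒ step 1: BCA ⇒ CA·CB·AB
    A ↦ AB
    B ↦ CA
    C ↦ CB

A->AB, B->CA, C->CB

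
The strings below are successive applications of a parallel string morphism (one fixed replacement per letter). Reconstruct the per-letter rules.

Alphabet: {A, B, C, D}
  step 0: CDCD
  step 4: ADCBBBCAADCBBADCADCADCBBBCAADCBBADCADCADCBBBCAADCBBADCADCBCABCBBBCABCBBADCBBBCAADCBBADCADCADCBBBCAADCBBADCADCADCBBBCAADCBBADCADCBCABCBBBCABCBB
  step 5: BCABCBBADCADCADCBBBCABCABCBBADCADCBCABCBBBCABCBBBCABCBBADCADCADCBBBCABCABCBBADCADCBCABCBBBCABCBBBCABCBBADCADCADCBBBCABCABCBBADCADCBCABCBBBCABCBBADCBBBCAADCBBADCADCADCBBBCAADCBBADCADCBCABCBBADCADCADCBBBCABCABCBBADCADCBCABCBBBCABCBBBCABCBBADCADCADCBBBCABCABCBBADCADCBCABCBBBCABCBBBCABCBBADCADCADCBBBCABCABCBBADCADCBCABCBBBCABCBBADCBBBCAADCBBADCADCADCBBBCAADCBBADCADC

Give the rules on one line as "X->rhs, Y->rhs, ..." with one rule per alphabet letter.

A->BCA, B->ADC, C->BB, D->BC

  step 4 ⇒ step 5: ADCBBBCAADCBBADCADCADCBBBCAADCBBADCADCADCBBBCAADCBBADCADCBCABCBBBCABCBBADCBBBCAADCBBADCADCADCBBBCAADCBBADCADCADCBBBCAADCBBADCADCBCABCBBBCABCBB ⇒ BCA·BC·BB·ADC·ADC·ADC·BB·BCA·BCA·BC·BB·ADC·ADC·BCA·BC·BB·BCA·BC·BB·BCA·BC·BB·ADC·ADC·ADC·BB·BCA·BCA·BC·BB·ADC·ADC·BCA·BC·BB·BCA·BC·BB·BCA·BC·BB·ADC·ADC·ADC·BB·BCA·BCA·BC·BB·ADC·ADC·BCA·BC·BB·BCA·BC·BB·ADC·BB·BCA·ADC·BB·ADC·ADC·ADC·BB·BCA·ADC·BB·ADC·ADC·BCA·BC·BB·ADC·ADC·ADC·BB·BCA·BCA·BC·BB·ADC·ADC·BCA·BC·BB·BCA·BC·BB·BCA·BC·BB·ADC·ADC·ADC·BB·BCA·BCA·BC·BB·ADC·ADC·BCA·BC·BB·BCA·BC·BB·BCA·BC·BB·ADC·ADC·ADC·BB·BCA·BCA·BC·BB·ADC·ADC·BCA·BC·BB·BCA·BC·BB·ADC·BB·BCA·ADC·BB·ADC·ADC·ADC·BB·BCA·ADC·BB·ADC·ADC
    A ↦ BCA
    B ↦ ADC
    C ↦ BB
    D ↦ BC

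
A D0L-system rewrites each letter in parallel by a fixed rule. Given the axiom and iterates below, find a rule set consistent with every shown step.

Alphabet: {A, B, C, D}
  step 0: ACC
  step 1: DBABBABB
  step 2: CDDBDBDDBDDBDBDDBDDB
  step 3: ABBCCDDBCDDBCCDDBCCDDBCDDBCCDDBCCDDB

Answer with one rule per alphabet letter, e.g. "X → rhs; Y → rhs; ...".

  step 2 ⇒ step 3: CDDBDBDDBDDBDBDDBDDB ⇒ ABB·C·C·DDB·C·DDB·C·C·DDB·C·C·DDB·C·DDB·C·C·DDB·C·C·DDB
    B ↦ DDB
    C ↦ ABB
    D ↦ C
  step 0 ⇒ step 1: ACC ⇒ DB·ABB·ABB
    A ↦ DB

A->DB, B->DDB, C->ABB, D->C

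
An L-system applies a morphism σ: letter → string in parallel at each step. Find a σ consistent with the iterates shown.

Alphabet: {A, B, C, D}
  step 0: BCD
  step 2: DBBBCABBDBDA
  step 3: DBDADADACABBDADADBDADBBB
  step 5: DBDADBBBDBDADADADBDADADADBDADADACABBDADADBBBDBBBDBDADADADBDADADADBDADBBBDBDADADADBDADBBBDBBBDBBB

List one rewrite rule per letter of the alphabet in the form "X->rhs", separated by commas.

A->BB, B->DA, C->CA, D->DB

  step 2 ⇒ step 3: DBBBCABBDBDA ⇒ DB·DA·DA·DA·CA·BB·DA·DA·DB·DA·DB·BB
    A ↦ BB
    B ↦ DA
    C ↦ CA
    D ↦ DB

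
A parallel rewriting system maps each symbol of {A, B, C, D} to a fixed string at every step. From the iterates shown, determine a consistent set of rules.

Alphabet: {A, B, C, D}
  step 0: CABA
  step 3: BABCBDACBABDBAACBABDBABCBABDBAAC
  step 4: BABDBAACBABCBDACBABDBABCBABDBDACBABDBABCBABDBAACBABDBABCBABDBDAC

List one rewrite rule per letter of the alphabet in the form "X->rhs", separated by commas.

A->BD, B->BA, C->AC, D->BC

  step 3 ⇒ step 4: BABCBDACBABDBAACBABDBABCBABDBAAC ⇒ BA·BD·BA·AC·BA·BC·BD·AC·BA·BD·BA·BC·BA·BD·BD·AC·BA·BD·BA·BC·BA·BD·BA·AC·BA·BD·BA·BC·BA·BD·BD·AC
    A ↦ BD
    B ↦ BA
    C ↦ AC
    D ↦ BC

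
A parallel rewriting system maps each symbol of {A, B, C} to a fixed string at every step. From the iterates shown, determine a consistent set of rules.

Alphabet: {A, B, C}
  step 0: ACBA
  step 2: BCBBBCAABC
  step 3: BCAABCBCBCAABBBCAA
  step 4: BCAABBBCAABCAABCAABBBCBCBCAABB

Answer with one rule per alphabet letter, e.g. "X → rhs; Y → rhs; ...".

A->B, B->BC, C->AA

  step 3 ⇒ step 4: BCAABCBCBCAABBBCAA ⇒ BC·AA·B·B·BC·AA·BC·AA·BC·AA·B·B·BC·BC·BC·AA·B·B
    A ↦ B
    B ↦ BC
    C ↦ AA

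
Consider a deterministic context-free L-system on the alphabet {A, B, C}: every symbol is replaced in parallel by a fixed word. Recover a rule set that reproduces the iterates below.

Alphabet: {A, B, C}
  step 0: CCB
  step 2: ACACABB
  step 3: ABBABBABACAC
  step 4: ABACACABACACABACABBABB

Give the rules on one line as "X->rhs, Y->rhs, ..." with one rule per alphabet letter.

A->AB, B->AC, C->B

  step 3 ⇒ step 4: ABBABBABACAC ⇒ AB·AC·AC·AB·AC·AC·AB·AC·AB·B·AB·B
    A ↦ AB
    B ↦ AC
    C ↦ B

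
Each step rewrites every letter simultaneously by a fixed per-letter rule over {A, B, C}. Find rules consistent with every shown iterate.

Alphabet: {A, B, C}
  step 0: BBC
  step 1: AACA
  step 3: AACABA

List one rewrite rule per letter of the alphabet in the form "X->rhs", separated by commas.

A->B, B->A, C->CA

  step 0 ⇒ step 1: BBC ⇒ A·A·CA
    B ↦ A
    C ↦ CA
    A ↦ B  (constrained at step 1)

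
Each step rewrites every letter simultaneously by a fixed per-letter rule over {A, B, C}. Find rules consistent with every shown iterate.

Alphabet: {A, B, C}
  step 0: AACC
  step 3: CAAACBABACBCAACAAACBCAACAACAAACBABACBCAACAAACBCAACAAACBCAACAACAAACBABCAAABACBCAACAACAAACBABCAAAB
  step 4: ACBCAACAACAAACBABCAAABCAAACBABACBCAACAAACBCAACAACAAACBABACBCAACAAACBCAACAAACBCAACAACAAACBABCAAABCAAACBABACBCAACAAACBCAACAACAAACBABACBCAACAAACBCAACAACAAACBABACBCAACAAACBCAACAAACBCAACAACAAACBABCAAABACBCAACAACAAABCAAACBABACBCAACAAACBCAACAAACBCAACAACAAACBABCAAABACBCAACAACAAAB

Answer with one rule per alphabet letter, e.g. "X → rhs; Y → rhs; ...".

A->CAA, B->AB, C->ACB

  step 3 ⇒ step 4: CAAACBABACBCAACAAACBCAACAACAAACBABACBCAACAAACBCAACAAACBCAACAACAAACBABCAAABACBCAACAACAAACBABCAAAB ⇒ ACB·CAA·CAA·CAA·ACB·AB·CAA·AB·CAA·ACB·AB·ACB·CAA·CAA·ACB·CAA·CAA·CAA·ACB·AB·ACB·CAA·CAA·ACB·CAA·CAA·ACB·CAA·CAA·CAA·ACB·AB·CAA·AB·CAA·ACB·AB·ACB·CAA·CAA·ACB·CAA·CAA·CAA·ACB·AB·ACB·CAA·CAA·ACB·CAA·CAA·CAA·ACB·AB·ACB·CAA·CAA·ACB·CAA·CAA·ACB·CAA·CAA·CAA·ACB·AB·CAA·AB·ACB·CAA·CAA·CAA·AB·CAA·ACB·AB·ACB·CAA·CAA·ACB·CAA·CAA·ACB·CAA·CAA·CAA·ACB·AB·CAA·AB·ACB·CAA·CAA·CAA·AB
    A ↦ CAA
    B ↦ AB
    C ↦ ACB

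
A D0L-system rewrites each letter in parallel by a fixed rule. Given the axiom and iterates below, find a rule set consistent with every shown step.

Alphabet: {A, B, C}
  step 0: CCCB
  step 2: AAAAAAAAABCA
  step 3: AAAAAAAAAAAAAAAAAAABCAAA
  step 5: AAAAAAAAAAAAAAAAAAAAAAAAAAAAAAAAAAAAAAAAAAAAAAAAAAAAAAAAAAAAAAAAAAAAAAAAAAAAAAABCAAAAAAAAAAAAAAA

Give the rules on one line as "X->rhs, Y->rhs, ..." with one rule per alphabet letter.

A->AA, B->ABC, C->A

  step 2 ⇒ step 3: AAAAAAAAABCA ⇒ AA·AA·AA·AA·AA·AA·AA·AA·AA·ABC·A·AA
    A ↦ AA
    B ↦ ABC
    C ↦ A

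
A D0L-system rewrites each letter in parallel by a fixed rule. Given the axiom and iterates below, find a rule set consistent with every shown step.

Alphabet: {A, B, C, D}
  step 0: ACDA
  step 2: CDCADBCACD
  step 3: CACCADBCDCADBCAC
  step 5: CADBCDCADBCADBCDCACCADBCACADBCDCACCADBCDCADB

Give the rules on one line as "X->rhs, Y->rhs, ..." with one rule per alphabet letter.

  step 2 ⇒ step 3: CDCADBCACD ⇒ CA·C·CA·DB·C·D·CA·DB·CA·C
    A ↦ DB
    B ↦ D
    C ↦ CA
    D ↦ C

A->DB, B->D, C->CA, D->C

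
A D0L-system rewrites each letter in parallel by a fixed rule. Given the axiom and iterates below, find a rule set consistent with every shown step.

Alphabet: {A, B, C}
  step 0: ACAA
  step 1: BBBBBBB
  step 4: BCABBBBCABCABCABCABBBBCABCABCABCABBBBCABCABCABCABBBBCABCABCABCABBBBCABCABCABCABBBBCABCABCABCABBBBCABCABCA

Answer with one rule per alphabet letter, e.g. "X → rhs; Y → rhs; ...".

A->BB, B->BCA, C->B

  step 0 ⇒ step 1: ACAA ⇒ BB·B·BB·BB
    A ↦ BB
    C ↦ B
    B ↦ BCA  (constrained at step 1)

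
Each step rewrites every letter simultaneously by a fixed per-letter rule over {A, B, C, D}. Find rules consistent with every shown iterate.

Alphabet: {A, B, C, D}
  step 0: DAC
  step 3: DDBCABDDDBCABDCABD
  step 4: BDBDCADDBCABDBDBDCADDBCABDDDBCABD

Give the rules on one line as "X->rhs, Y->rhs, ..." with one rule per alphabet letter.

A->B, B->CA, C->DD, D->BD

  step 3 ⇒ step 4: DDBCABDDDBCABDCABD ⇒ BD·BD·CA·DD·B·CA·BD·BD·BD·CA·DD·B·CA·BD·DD·B·CA·BD
    A ↦ B
    B ↦ CA
    C ↦ DD
    D ↦ BD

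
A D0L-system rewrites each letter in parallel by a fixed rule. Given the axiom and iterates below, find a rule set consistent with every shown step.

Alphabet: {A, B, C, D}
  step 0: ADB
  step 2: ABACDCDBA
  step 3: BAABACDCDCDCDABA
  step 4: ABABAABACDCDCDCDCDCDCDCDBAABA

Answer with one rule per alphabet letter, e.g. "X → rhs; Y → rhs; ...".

A->BA, B->A, C->CD, D->CD

  step 3 ⇒ step 4: BAABACDCDCDCDABA ⇒ A·BA·BA·A·BA·CD·CD·CD·CD·CD·CD·CD·CD·BA·A·BA
    A ↦ BA
    B ↦ A
    C ↦ CD
    D ↦ CD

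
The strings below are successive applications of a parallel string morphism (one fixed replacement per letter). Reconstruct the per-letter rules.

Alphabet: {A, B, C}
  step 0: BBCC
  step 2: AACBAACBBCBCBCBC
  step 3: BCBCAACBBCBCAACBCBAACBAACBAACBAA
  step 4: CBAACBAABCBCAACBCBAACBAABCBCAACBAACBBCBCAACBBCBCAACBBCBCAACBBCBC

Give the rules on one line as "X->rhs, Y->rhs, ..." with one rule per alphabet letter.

  step 3 ⇒ step 4: BCBCAACBBCBCAACBCBAACBAACBAACBAA ⇒ CB·AA·CB·AA·BC·BC·AA·CB·CB·AA·CB·AA·BC·BC·AA·CB·AA·CB·BC·BC·AA·CB·BC·BC·AA·CB·BC·BC·AA·CB·BC·BC
    A ↦ BC
    B ↦ CB
    C ↦ AA

A->BC, B->CB, C->AA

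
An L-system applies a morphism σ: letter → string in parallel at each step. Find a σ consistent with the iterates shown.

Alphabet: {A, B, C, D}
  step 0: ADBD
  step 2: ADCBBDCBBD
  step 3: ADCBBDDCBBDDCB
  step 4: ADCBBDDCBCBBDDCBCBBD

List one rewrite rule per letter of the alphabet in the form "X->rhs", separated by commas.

A->AD, B->D, C->B, D->CB

  step 3 ⇒ step 4: ADCBBDDCBBDDCB ⇒ AD·CB·B·D·D·CB·CB·B·D·D·CB·CB·B·D
    A ↦ AD
    B ↦ D
    C ↦ B
    D ↦ CB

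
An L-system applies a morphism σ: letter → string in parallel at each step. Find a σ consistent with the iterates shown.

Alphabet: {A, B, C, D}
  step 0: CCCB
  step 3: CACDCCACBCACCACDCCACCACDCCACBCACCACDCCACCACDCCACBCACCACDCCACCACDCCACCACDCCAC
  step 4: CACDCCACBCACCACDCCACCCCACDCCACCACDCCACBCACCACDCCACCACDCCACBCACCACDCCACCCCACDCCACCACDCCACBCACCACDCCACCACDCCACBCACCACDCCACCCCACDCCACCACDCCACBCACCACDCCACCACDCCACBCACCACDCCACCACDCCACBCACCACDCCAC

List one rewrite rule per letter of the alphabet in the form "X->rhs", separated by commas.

A->DC, B->CC, C->CAC, D->B

  step 3 ⇒ step 4: CACDCCACBCACCACDCCACCACDCCACBCACCACDCCACCACDCCACBCACCACDCCACCACDCCACCACDCCAC ⇒ CAC·DC·CAC·B·CAC·CAC·DC·CAC·CC·CAC·DC·CAC·CAC·DC·CAC·B·CAC·CAC·DC·CAC·CAC·DC·CAC·B·CAC·CAC·DC·CAC·CC·CAC·DC·CAC·CAC·DC·CAC·B·CAC·CAC·DC·CAC·CAC·DC·CAC·B·CAC·CAC·DC·CAC·CC·CAC·DC·CAC·CAC·DC·CAC·B·CAC·CAC·DC·CAC·CAC·DC·CAC·B·CAC·CAC·DC·CAC·CAC·DC·CAC·B·CAC·CAC·DC·CAC
    A ↦ DC
    B ↦ CC
    C ↦ CAC
    D ↦ B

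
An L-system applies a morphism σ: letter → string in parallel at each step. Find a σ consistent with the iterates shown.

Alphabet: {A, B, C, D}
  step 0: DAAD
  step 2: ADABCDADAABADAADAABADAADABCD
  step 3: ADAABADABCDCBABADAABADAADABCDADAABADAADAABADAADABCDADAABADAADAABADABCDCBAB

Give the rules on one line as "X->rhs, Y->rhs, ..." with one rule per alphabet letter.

  step 2 ⇒ step 3: ADABCDADAABADAADAABADAADABCD ⇒ ADA·AB·ADA·BCD·CB·AB·ADA·AB·ADA·ADA·BCD·ADA·AB·ADA·ADA·AB·ADA·ADA·BCD·ADA·AB·ADA·ADA·AB·ADA·BCD·CB·AB
    A ↦ ADA
    B ↦ BCD
    C ↦ CB
    D ↦ AB

A->ADA, B->BCD, C->CB, D->AB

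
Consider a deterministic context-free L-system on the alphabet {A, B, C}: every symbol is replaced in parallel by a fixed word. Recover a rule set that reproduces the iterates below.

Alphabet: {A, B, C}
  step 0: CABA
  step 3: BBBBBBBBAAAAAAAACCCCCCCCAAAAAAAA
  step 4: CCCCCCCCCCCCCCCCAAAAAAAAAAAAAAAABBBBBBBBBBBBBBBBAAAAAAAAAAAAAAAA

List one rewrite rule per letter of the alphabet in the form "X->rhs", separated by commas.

A->AA, B->CC, C->BB

  step 3 ⇒ step 4: BBBBBBBBAAAAAAAACCCCCCCCAAAAAAAA ⇒ CC·CC·CC·CC·CC·CC·CC·CC·AA·AA·AA·AA·AA·AA·AA·AA·BB·BB·BB·BB·BB·BB·BB·BB·AA·AA·AA·AA·AA·AA·AA·AA
    A ↦ AA
    B ↦ CC
    C ↦ BB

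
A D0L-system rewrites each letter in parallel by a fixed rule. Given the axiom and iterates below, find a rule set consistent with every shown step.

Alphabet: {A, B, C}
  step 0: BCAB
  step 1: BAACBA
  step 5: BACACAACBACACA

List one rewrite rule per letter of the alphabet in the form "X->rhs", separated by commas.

  step 0 ⇒ step 1: BCAB ⇒ BA·A·C·BA
    A ↦ C
    B ↦ BA
    C ↦ A

A->C, B->BA, C->A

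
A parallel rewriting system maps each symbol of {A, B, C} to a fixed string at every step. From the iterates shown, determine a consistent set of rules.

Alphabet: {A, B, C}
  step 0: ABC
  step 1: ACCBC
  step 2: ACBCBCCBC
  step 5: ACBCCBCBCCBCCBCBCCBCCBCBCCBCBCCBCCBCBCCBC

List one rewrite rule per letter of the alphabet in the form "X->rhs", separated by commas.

A->AC, B->C, C->BC

  step 1 ⇒ step 2: ACCBC ⇒ AC·BC·BC·C·BC
    A ↦ AC
    B ↦ C
    C ↦ BC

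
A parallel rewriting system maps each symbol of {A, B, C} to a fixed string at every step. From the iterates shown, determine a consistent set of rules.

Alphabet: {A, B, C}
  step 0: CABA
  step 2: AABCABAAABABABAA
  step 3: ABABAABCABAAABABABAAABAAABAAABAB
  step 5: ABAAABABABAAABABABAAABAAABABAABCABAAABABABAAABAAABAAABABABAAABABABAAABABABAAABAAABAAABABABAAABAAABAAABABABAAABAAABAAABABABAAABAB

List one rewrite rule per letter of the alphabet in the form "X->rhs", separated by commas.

  step 2 ⇒ step 3: AABCABAAABABABAA ⇒ AB·AB·AA·BC·AB·AA·AB·AB·AB·AA·AB·AA·AB·AA·AB·AB
    A ↦ AB
    B ↦ AA
    C ↦ BC

A->AB, B->AA, C->BC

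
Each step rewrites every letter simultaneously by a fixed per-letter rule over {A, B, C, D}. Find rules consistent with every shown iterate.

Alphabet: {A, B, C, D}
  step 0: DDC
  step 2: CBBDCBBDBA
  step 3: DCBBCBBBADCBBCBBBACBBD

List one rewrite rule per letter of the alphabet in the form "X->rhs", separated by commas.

  step 2 ⇒ step 3: CBBDCBBDBA ⇒ D·CBB·CBB·BA·D·CBB·CBB·BA·CBB·D
    A ↦ D
    B ↦ CBB
    C ↦ D
    D ↦ BA

A->D, B->CBB, C->D, D->BA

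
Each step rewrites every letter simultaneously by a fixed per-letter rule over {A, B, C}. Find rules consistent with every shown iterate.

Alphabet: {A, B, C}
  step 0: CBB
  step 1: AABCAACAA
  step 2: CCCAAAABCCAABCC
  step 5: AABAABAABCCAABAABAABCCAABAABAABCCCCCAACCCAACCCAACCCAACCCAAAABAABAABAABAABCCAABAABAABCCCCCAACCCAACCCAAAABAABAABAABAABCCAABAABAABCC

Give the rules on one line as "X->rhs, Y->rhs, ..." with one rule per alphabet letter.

A->C, B->CAA, C->AAB

  step 1 ⇒ step 2: AABCAACAA ⇒ C·C·CAA·AAB·C·C·AAB·C·C
    A ↦ C
    B ↦ CAA
    C ↦ AAB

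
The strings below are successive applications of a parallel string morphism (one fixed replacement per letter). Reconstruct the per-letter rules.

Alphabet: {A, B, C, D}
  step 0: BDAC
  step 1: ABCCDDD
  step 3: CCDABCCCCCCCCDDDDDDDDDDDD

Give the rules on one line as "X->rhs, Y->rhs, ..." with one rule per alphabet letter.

  step 0 ⇒ step 1: BDAC ⇒ AB·CC·D·DD
    A ↦ D
    B ↦ AB
    C ↦ DD
    D ↦ CC

A->D, B->AB, C->DD, D->CC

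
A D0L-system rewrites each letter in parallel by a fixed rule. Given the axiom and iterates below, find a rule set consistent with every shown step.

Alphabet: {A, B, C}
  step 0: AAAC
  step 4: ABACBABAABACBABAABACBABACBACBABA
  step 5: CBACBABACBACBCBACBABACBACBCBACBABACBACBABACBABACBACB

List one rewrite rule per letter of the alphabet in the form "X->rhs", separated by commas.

A->CB, B->A, C->AB

  step 4 ⇒ step 5: ABACBABAABACBABAABACBABACBACBABA ⇒ CB·A·CB·AB·A·CB·A·CB·CB·A·CB·AB·A·CB·A·CB·CB·A·CB·AB·A·CB·A·CB·AB·A·CB·AB·A·CB·A·CB
    A ↦ CB
    B ↦ A
    C ↦ AB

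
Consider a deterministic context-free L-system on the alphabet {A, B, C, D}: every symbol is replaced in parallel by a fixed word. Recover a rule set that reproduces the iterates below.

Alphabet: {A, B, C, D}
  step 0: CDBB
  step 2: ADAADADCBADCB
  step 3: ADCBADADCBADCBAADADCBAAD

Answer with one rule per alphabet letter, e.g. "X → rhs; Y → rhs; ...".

A->AD, B->AD, C->A, D->CB

  step 2 ⇒ step 3: ADAADADCBADCB ⇒ AD·CB·AD·AD·CB·AD·CB·A·AD·AD·CB·A·AD
    A ↦ AD
    B ↦ AD
    C ↦ A
    D ↦ CB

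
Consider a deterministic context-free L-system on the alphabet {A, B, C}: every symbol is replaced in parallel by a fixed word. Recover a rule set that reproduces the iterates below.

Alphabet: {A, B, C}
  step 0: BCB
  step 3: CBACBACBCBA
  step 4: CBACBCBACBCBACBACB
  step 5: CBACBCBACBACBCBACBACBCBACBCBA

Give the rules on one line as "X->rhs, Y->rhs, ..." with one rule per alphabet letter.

  step 4 ⇒ step 5: CBACBCBACBCBACBACB ⇒ CB·A·CB·CB·A·CB·A·CB·CB·A·CB·A·CB·CB·A·CB·CB·A
    A ↦ CB
    B ↦ A
    C ↦ CB

A->CB, B->A, C->CB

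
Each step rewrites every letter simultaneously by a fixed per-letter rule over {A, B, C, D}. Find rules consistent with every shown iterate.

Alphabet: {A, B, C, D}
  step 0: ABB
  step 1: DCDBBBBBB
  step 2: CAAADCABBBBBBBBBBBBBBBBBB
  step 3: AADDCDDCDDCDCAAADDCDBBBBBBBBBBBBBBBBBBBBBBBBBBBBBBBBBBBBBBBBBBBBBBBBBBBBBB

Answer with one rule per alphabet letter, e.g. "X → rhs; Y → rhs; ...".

  step 2 ⇒ step 3: CAAADCABBBBBBBBBBBBBBBBBB ⇒ AAD·DCD·DCD·DCD·CA·AAD·DCD·BBB·BBB·BBB·BBB·BBB·BBB·BBB·BBB·BBB·BBB·BBB·BBB·BBB·BBB·BBB·BBB·BBB·BBB
    A ↦ DCD
    B ↦ BBB
    C ↦ AAD
    D ↦ CA

A->DCD, B->BBB, C->AAD, D->CA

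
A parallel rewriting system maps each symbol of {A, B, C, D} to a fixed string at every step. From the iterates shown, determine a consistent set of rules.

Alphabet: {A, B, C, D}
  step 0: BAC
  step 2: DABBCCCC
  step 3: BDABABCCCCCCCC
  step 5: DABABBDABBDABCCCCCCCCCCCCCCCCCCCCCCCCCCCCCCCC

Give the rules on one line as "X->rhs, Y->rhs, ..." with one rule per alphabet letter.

A->D, B->AB, C->CC, D->B

  step 2 ⇒ step 3: DABBCCCC ⇒ B·D·AB·AB·CC·CC·CC·CC
    A ↦ D
    B ↦ AB
    C ↦ CC
    D ↦ B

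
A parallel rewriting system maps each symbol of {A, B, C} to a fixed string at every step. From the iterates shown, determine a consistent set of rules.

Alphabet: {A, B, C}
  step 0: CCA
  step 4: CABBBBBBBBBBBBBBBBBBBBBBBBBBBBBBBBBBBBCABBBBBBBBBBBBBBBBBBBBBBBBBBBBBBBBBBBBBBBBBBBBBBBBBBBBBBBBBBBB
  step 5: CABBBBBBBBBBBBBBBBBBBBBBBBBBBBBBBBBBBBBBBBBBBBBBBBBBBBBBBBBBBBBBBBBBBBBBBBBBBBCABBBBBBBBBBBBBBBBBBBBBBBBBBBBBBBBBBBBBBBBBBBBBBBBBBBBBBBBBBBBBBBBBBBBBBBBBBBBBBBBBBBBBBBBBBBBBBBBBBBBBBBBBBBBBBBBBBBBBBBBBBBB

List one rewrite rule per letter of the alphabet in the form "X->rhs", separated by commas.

A->BBB, B->BB, C->CAB

  step 4 ⇒ step 5: CABBBBBBBBBBBBBBBBBBBBBBBBBBBBBBBBBBBBCABBBBBBBBBBBBBBBBBBBBBBBBBBBBBBBBBBBBBBBBBBBBBBBBBBBBBBBBBBBB ⇒ CAB·BBB·BB·BB·BB·BB·BB·BB·BB·BB·BB·BB·BB·BB·BB·BB·BB·BB·BB·BB·BB·BB·BB·BB·BB·BB·BB·BB·BB·BB·BB·BB·BB·BB·BB·BB·BB·BB·CAB·BBB·BB·BB·BB·BB·BB·BB·BB·BB·BB·BB·BB·BB·BB·BB·BB·BB·BB·BB·BB·BB·BB·BB·BB·BB·BB·BB·BB·BB·BB·BB·BB·BB·BB·BB·BB·BB·BB·BB·BB·BB·BB·BB·BB·BB·BB·BB·BB·BB·BB·BB·BB·BB·BB·BB·BB·BB·BB·BB·BB·BB
    A ↦ BBB
    B ↦ BB
    C ↦ CAB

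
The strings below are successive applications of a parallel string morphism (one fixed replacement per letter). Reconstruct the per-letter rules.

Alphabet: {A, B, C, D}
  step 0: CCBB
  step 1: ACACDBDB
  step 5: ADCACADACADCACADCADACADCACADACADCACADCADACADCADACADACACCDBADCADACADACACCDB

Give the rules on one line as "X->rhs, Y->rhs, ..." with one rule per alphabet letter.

A->AD, B->DB, C->AC, D->C

  step 0 ⇒ step 1: CCBB ⇒ AC·AC·DB·DB
    B ↦ DB
    C ↦ AC
    A ↦ AD  (constrained at step 1)
    D ↦ C  (constrained at step 1)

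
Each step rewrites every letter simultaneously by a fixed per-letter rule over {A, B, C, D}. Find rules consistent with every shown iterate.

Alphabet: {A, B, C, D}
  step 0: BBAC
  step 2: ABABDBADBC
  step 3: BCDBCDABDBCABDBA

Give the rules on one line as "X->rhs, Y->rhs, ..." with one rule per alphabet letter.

  step 2 ⇒ step 3: ABABDBADBC ⇒ BC·D·BC·D·AB·D·BC·AB·D·BA
    A ↦ BC
    B ↦ D
    C ↦ BA
    D ↦ AB

A->BC, B->D, C->BA, D->AB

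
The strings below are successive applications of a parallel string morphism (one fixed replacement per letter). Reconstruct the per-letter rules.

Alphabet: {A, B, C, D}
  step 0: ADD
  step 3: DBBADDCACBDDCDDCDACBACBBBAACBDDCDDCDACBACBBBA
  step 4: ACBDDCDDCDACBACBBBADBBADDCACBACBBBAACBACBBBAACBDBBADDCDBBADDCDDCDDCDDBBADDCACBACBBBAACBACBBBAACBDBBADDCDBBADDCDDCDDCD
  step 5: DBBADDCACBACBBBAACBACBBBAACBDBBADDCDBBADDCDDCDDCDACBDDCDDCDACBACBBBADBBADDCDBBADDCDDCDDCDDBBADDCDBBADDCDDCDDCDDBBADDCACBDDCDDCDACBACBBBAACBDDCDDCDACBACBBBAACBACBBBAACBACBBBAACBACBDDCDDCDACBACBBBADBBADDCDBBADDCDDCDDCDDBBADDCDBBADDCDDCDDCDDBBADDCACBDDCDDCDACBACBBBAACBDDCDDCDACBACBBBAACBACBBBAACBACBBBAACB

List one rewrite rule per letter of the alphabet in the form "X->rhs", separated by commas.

  step 4 ⇒ step 5: ACBDDCDDCDACBACBBBADBBADDCACBACBBBAACBACBBBAACBDBBADDCDBBADDCDDCDDCDDBBADDCACBACBBBAACBACBBBAACBDBBADDCDBBADDCDDCDDCD ⇒ D·BBA·DDC·ACB·ACB·BBA·ACB·ACB·BBA·ACB·D·BBA·DDC·D·BBA·DDC·DDC·DDC·D·ACB·DDC·DDC·D·ACB·ACB·BBA·D·BBA·DDC·D·BBA·DDC·DDC·DDC·D·D·BBA·DDC·D·BBA·DDC·DDC·DDC·D·D·BBA·DDC·ACB·DDC·DDC·D·ACB·ACB·BBA·ACB·DDC·DDC·D·ACB·ACB·BBA·ACB·ACB·BBA·ACB·ACB·BBA·ACB·ACB·DDC·DDC·D·ACB·ACB·BBA·D·BBA·DDC·D·BBA·DDC·DDC·DDC·D·D·BBA·DDC·D·BBA·DDC·DDC·DDC·D·D·BBA·DDC·ACB·DDC·DDC·D·ACB·ACB·BBA·ACB·DDC·DDC·D·ACB·ACB·BBA·ACB·ACB·BBA·ACB·ACB·BBA·ACB
    A ↦ D
    B ↦ DDC
    C ↦ BBA
    D ↦ ACB

A->D, B->DDC, C->BBA, D->ACB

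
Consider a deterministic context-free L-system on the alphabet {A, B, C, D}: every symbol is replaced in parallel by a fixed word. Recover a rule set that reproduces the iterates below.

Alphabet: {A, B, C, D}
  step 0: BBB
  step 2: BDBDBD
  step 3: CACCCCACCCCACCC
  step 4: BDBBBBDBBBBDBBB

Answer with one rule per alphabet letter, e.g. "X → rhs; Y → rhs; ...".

A->D, B->CA, C->B, D->CCC

  step 3 ⇒ step 4: CACCCCACCCCACCC ⇒ B·D·B·B·B·B·D·B·B·B·B·D·B·B·B
    A ↦ D
    C ↦ B
  step 2 ⇒ step 3: BDBDBD ⇒ CA·CCC·CA·CCC·CA·CCC
    B ↦ CA
  step 2 ⇒ step 3: BDBDBD ⇒ CA·CCC·CA·CCC·CA·CCC
    D ↦ CCC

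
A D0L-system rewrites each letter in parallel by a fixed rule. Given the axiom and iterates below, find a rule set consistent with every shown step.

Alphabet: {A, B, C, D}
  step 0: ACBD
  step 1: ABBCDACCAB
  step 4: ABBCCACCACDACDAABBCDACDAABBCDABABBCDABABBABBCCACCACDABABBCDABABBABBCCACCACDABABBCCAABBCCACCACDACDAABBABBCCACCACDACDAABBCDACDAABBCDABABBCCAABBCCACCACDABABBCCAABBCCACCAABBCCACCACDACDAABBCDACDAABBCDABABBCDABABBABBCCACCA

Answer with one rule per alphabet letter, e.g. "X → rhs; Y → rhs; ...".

  step 0 ⇒ step 1: ACBD ⇒ ABB·CDA·CCA·B
    A ↦ ABB
    B ↦ CCA
    C ↦ CDA
    D ↦ B

A->ABB, B->CCA, C->CDA, D->B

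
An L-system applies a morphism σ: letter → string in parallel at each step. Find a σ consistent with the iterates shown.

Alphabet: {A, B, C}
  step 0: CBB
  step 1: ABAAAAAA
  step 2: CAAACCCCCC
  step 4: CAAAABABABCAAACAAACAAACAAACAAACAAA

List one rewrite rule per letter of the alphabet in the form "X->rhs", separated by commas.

  step 1 ⇒ step 2: ABAAAAAA ⇒ C·AAA·C·C·C·C·C·C
    A ↦ C
    B ↦ AAA
  step 0 ⇒ step 1: CBB ⇒ AB·AAA·AAA
    C ↦ AB

A->C, B->AAA, C->AB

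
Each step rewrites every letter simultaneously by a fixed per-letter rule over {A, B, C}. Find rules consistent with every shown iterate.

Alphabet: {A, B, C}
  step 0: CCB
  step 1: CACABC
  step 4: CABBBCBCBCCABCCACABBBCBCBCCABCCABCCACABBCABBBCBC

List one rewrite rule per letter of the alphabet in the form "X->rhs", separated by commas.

A->BB, B->BC, C->CA

  step 0 ⇒ step 1: CCB ⇒ CA·CA·BC
    B ↦ BC
    C ↦ CA
    A ↦ BB  (constrained at step 1)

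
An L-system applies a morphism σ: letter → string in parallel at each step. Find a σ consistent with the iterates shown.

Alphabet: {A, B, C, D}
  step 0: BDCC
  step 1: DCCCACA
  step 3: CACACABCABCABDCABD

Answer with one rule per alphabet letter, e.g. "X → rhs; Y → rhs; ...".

  step 0 ⇒ step 1: BDCC ⇒ D·CC·CA·CA
    B ↦ D
    C ↦ CA
    D ↦ CC
    A ↦ B  (constrained at step 1)

A->B, B->D, C->CA, D->CC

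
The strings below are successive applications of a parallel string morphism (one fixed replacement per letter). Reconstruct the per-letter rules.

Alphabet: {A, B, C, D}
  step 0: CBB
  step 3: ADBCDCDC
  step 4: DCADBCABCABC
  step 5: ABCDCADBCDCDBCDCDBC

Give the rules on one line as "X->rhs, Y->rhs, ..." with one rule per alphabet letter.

A->DC, B->D, C->BC, D->A

  step 4 ⇒ step 5: DCADBCABCABC ⇒ A·BC·DC·A·D·BC·DC·D·BC·DC·D·BC
    A ↦ DC
    B ↦ D
    C ↦ BC
    D ↦ A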